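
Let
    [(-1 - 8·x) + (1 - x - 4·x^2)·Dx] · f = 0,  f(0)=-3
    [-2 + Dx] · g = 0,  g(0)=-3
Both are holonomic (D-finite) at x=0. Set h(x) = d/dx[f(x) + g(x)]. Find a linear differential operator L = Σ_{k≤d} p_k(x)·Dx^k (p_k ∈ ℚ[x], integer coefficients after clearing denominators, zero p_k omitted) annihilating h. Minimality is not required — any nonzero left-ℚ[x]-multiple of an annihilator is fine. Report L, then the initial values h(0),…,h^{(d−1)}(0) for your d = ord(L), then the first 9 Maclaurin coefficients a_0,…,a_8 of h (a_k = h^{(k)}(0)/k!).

f: a_k = -3, -3, -15, -27, -87, -195, -543, -1323, -3495, …
g: a_k = -3, -6, -6, -4, -2, -4/5, -4/15, -8/105, -2/105, …
h₀=f+g: left-lcm gives L₀, ord ≤ 2.
h₀' ⇒ L via d/dx closure of L₀.
L = (34 + 452·x + 512·x^2 + 1920·x^3 + 768·x^4) + (-25 - 228·x - 334·x^2 - 864·x^3 + 160·x^4 + 256·x^5)·Dx + (4 + x + 39·x^2 - 48·x^3 - 272·x^4 - 128·x^5)·Dx^2  (order 2).
h: a_k = -9, -42, -93, -356, -979, -16298/5, -138923/15, -2935816/105, -8303719/105, …
ICs: h(0) = -9, h′(0) = -42.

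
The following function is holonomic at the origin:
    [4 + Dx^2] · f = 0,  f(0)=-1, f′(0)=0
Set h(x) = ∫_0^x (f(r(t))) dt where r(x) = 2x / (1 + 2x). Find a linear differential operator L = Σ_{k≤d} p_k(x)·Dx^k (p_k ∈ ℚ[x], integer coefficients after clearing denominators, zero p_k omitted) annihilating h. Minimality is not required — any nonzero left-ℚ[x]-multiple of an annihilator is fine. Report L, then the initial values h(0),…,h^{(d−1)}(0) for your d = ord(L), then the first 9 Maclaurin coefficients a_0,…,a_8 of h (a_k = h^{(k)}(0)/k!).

f: a_k = -1, 0, 2, 0, -2/3, 0, 4/45, 0, -2/315, …
f∘r: x↦r, Dx↦Dx/r' in L_f ⇒ L₀.
Integrate: L := L₀·Dx.
L = 16·Dx + (4 + 24·x + 48·x^2 + 32·x^3)·Dx^2 + (1 + 8·x + 24·x^2 + 32·x^3 + 16·x^4)·Dx^3  (order 3).
h: a_k = 0, -1, 0, 8/3, -8, 256/15, -256/9, 1408/45, 64/5, …
ICs: h(0) = 0, h′(0) = -1, h′′(0) = 0.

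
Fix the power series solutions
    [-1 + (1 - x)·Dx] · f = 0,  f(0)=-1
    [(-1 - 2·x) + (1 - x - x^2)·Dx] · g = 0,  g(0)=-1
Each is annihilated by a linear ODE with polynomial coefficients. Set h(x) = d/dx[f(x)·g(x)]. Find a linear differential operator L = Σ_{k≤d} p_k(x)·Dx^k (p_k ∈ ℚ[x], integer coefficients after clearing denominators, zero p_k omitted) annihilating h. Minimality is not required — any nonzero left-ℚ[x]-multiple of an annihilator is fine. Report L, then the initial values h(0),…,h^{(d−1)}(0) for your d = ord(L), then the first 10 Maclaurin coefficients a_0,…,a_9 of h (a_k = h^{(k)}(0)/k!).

L = (8 - 6·x - 12·x^2 + 12·x^4) + (-2 + 4·x + 3·x^2 - 8·x^3 + 3·x^5)·Dx  (order 1).
h: a_k = 2, 8, 21, 48, 100, 198, 378, 704, 1287, 2320, …
ICs: h(0) = 2.

f: a_k = -1, -1, -1, -1, -1, -1, -1, -1, -1, -1, …
g: a_k = -1, -1, -2, -3, -5, -8, -13, -21, -34, -55, …
Product ⇒ symmetric product L₀, ord ≤ 1.
h=h₀': d/dx-closure on L₀ ⇒ L.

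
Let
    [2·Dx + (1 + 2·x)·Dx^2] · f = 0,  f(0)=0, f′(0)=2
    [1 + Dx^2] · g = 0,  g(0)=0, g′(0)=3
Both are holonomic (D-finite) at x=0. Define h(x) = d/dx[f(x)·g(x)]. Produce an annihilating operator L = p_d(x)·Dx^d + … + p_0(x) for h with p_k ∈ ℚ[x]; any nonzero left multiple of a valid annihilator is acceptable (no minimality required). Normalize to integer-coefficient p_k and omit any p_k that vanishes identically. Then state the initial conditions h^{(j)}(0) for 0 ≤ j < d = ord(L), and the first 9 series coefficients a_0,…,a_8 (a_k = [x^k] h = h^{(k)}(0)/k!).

L = (-52 - 31·x - 87·x^2 - 96·x^3 - 8·x^4 + 48·x^5 + 16·x^6) + (-33 - 98·x - 80·x^2 + 80·x^4 + 32·x^5)·Dx + (-55 - 46·x - 110·x^2 - 96·x^3 + 32·x^4 + 96·x^5 + 32·x^6)·Dx^2 + (-33 - 98·x - 80·x^2 + 80·x^4 + 32·x^5)·Dx^3 + (-3 - 15·x - 23·x^2 + 40·x^4 + 48·x^5 + 16·x^6)·Dx^4  (order 4).
h: a_k = 0, 12, -18, 28, -55, 215/2, -4207/20, 43447/105, -228729/280, …
ICs: h(0) = 0, h′(0) = 12, h′′(0) = -36, h′′′(0) = 168.

f: a_k = 0, 2, -2, 8/3, -4, 32/5, -32/3, 128/7, -32, …
g: a_k = 0, 3, 0, -1/2, 0, 1/40, 0, -1/1680, 0, …
Product ⇒ symmetric product L₀, ord ≤ 4.
h₀' ⇒ L via d/dx closure of L₀.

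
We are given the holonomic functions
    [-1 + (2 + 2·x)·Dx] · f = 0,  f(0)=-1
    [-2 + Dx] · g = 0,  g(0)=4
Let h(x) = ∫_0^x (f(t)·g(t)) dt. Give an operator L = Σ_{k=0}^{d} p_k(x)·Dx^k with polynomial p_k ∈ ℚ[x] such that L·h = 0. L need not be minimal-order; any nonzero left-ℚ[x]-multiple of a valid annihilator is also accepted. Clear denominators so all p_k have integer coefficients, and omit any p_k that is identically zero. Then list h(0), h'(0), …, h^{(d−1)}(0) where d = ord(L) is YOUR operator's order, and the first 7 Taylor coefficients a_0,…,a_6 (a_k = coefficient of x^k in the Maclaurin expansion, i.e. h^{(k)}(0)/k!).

L = (-5 - 4·x)·Dx + (2 + 2·x)·Dx^2  (order 2).
h: a_k = 0, -4, -5, -23/6, -103/48, -449/480, -1949/5760, …
ICs: h(0) = 0, h′(0) = -4.

f: a_k = -1, -1/2, 1/8, -1/16, 5/128, -7/256, 21/1024, …
g: a_k = 4, 8, 8, 16/3, 8/3, 16/15, 16/45, …
L₀ := L_f ⊗_s L_g (sym. prod.), ord ≤ 1.
∫: right-multiply L₀ by Dx.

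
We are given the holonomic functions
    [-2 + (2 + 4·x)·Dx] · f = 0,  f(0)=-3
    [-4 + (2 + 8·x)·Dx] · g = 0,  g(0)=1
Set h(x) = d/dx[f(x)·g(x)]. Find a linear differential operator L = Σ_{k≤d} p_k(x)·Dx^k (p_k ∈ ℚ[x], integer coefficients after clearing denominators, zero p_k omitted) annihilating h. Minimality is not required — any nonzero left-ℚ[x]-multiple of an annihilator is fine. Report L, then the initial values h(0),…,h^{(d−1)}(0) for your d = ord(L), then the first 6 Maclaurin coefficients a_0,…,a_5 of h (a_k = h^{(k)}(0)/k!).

L = -1 + (-3 - 26·x - 72·x^2 - 64·x^3)·Dx  (order 1).
h: a_k = -9, 3, -27/2, 111/2, -1755/8, 6813/8, …
ICs: h(0) = -9.

f: a_k = -3, -3, 3/2, -3/2, 15/8, -21/8, …
g: a_k = 1, 2, -2, 4, -10, 28, …
L₀ := L_f ⊗_s L_g (sym. prod.), ord ≤ 1.
h=h₀': d/dx-closure on L₀ ⇒ L.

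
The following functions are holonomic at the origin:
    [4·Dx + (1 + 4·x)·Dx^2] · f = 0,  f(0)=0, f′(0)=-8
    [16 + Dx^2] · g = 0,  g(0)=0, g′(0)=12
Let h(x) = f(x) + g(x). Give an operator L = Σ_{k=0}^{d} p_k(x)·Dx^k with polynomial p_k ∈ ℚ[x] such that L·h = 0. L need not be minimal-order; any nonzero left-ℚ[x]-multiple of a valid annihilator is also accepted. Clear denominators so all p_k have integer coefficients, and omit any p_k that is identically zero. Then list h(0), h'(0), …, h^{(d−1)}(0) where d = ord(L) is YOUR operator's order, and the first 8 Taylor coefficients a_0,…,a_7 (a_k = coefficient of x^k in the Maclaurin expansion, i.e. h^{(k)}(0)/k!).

f: a_k = 0, -8, 16, -128/3, 128, -2048/5, 4096/3, -32768/7, …
g: a_k = 0, 12, 0, -32, 0, 128/5, 0, -1024/105, …
h₀=f+g: left-lcm gives L₀, ord ≤ 4.
L = (448 + 512·x + 1024·x^2)·Dx + (48 + 320·x + 768·x^2 + 1024·x^3)·Dx^2 + (28 + 32·x + 64·x^2)·Dx^3 + (3 + 20·x + 48·x^2 + 64·x^3)·Dx^4  (order 4).
h: a_k = 0, 4, 16, -224/3, 128, -384, 4096/3, -492544/105, …
ICs: h(0) = 0, h′(0) = 4, h′′(0) = 32, h′′′(0) = -448.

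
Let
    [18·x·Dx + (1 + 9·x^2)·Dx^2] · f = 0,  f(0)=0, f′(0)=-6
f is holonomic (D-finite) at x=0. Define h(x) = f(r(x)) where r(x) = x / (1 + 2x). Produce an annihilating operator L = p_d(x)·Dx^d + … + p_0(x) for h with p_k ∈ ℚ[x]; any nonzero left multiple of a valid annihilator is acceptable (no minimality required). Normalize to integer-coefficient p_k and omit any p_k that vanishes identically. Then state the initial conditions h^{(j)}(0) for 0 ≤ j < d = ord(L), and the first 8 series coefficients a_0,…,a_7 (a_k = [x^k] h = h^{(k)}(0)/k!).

f: a_k = 0, -6, 0, 18, 0, -486/5, 0, 4374/7, …
Substitute x→r, Dx→(1/r')Dx; clear ⇒ L₀.
L = (4 + 26·x)·Dx + (1 + 4·x + 13·x^2)·Dx^2  (order 2).
h: a_k = 0, -6, 12, -6, -60, 1194/5, -276, -8898/7, …
ICs: h(0) = 0, h′(0) = -6.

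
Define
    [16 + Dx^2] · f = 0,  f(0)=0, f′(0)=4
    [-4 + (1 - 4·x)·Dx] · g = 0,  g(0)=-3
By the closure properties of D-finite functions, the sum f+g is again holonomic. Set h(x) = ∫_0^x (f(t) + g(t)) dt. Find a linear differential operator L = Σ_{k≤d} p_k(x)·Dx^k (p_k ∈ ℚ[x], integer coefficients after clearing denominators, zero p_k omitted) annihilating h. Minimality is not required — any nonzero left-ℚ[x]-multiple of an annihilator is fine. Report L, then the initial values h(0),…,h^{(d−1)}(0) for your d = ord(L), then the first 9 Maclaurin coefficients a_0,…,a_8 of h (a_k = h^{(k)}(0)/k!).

f: a_k = 0, 4, 0, -32/3, 0, 128/15, 0, -1024/315, 0, …
g: a_k = -3, -12, -48, -192, -768, -3072, -12288, -49152, -196608, …
L₀ := lclm(L_f,L_g); ord L₀ ≤ 2+1.
h=∫h₀ ⇒ L = L₀·Dx.
L = (-448 + 512·x - 1024·x^2)·Dx + (48 - 320·x + 768·x^2 - 1024·x^3)·Dx^2 + (-28 + 32·x - 64·x^2)·Dx^3 + (3 - 20·x + 48·x^2 - 64·x^3)·Dx^4  (order 4).
h: a_k = 0, -3, -4, -16, -152/3, -768/5, -22976/45, -12288/7, -1935488/315, …
ICs: h(0) = 0, h′(0) = -3, h′′(0) = -8, h′′′(0) = -96.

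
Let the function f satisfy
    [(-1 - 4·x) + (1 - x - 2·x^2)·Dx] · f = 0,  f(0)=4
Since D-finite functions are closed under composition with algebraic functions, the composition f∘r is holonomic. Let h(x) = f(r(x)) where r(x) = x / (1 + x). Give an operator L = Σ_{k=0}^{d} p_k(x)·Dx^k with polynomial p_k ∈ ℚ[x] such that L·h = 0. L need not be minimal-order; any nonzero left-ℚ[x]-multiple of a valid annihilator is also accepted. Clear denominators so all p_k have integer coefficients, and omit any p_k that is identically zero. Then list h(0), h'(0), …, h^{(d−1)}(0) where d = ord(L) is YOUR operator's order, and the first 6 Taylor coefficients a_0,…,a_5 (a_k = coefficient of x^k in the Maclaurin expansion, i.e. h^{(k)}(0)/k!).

L = (1 + 5·x) + (-1 - 2·x + x^2 + 2·x^3)·Dx  (order 1).
h: a_k = 4, 4, 8, 0, 16, -16, …
ICs: h(0) = 4.

f: a_k = 4, 4, 12, 20, 44, 84, …
f∘r: x↦r, Dx↦Dx/r' in L_f ⇒ L₀.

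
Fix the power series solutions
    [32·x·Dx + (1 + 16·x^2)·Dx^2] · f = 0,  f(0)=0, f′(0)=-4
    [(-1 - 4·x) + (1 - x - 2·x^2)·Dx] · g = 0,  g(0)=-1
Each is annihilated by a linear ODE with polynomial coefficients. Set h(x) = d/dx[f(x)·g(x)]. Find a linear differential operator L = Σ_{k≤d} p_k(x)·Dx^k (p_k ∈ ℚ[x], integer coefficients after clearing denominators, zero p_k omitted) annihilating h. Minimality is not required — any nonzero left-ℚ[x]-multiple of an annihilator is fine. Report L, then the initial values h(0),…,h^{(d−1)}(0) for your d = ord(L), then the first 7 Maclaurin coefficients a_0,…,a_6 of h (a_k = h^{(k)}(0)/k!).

L = (-36 + 2880·x^2 + 6144·x^3 + 18432·x^4) + (11 + 60·x - 144·x^2 - 64·x^3 + 6144·x^4 + 12288·x^5)·Dx + (-1 - 7·x - 54·x^2 - 48·x^3 - 512·x^4 + 1024·x^5 + 1536·x^6)·Dx^2  (order 2).
h: a_k = 4, 8, -28, -16/3, 924, 5464/5, -187828/15, …
ICs: h(0) = 4, h′(0) = 8.

f: a_k = 0, -4, 0, 64/3, 0, -1024/5, 0, …
g: a_k = -1, -1, -3, -5, -11, -21, -43, …
L₀ := L_f ⊗_s L_g (sym. prod.), ord ≤ 2.
Differentiate: ansatz ord ≤ ord L₀ ⇒ L.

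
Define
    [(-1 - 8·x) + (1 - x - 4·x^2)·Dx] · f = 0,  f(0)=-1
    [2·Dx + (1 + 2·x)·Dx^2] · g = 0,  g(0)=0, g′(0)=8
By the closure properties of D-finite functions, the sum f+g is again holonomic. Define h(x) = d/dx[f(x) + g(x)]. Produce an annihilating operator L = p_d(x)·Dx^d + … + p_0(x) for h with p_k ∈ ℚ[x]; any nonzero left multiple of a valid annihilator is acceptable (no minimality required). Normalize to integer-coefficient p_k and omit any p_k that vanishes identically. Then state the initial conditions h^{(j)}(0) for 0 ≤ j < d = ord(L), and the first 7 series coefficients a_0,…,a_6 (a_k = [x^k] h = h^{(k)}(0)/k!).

L = (94 + 644·x + 1664·x^2 + 1920·x^3 + 1536·x^4) + (23 + 324·x + 1448·x^2 + 3072·x^3 + 3904·x^4 + 2560·x^5)·Dx + (-6 - 35·x - 53·x^2 + 98·x^3 + 528·x^4 + 864·x^5 + 512·x^6)·Dx^2  (order 2).
h: a_k = 7, -26, 5, -180, -197, -1342, -2575, …
ICs: h(0) = 7, h′(0) = -26.

f: a_k = -1, -1, -5, -9, -29, -65, -181, …
g: a_k = 0, 8, -8, 32/3, -16, 128/5, -128/3, …
f+g: L₀ = lclm(L_f,L_g), ord ≤ 1+2.
Derive L from L₀ (diff closure).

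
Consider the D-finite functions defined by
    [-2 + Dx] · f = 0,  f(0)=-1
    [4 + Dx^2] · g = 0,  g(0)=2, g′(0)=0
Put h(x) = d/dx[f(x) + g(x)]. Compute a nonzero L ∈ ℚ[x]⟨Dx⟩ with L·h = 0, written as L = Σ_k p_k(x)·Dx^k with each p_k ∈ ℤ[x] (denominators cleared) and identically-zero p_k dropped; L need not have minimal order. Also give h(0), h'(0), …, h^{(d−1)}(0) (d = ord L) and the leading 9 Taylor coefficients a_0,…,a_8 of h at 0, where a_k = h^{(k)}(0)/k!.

f: a_k = -1, -2, -2, -4/3, -2/3, -4/15, -4/45, -8/315, -2/315, …
g: a_k = 2, 0, -4, 0, 4/3, 0, -8/45, 0, 4/315, …
L₀ := lclm(L_f,L_g); ord L₀ ≤ 1+2.
Differentiate: ansatz ord ≤ ord L₀ ⇒ L.
L = 8 - 4·Dx + 2·Dx^2 - Dx^3  (order 3).
h: a_k = -2, -12, -4, 8/3, -4/3, -8/5, -8/45, 16/315, -4/315, …
ICs: h(0) = -2, h′(0) = -12, h′′(0) = -8.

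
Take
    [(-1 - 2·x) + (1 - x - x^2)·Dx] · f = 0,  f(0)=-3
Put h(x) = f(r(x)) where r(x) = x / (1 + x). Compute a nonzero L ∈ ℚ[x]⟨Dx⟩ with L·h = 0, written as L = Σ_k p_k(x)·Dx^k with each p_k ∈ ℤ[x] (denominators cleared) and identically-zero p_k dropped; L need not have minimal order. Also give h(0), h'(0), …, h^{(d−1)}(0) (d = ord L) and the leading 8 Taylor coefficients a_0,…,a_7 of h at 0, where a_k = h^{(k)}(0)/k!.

f: a_k = -3, -3, -6, -9, -15, -24, -39, -63, …
L₀ from L_f via x↦r, Dx↦r'^{-1}Dx.
L = (1 + 3·x) + (-1 - 2·x + x^3)·Dx  (order 1).
h: a_k = -3, -3, -3, 0, -3, 3, -6, 9, …
ICs: h(0) = -3.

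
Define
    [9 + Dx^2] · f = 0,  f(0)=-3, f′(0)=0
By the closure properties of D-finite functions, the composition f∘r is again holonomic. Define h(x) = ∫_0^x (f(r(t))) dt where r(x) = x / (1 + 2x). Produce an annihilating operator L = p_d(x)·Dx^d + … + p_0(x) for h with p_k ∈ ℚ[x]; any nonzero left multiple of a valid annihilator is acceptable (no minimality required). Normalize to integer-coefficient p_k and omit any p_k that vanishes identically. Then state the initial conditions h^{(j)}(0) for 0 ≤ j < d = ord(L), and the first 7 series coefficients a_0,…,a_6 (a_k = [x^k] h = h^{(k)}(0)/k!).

L = 9·Dx + (4 + 24·x + 48·x^2 + 32·x^3)·Dx^2 + (1 + 8·x + 24·x^2 + 32·x^3 + 16·x^4)·Dx^3  (order 3).
h: a_k = 0, -3, 0, 9/2, -27/2, 243/8, -117/2, …
ICs: h(0) = 0, h′(0) = -3, h′′(0) = 0.

f: a_k = -3, 0, 27/2, 0, -81/8, 0, 243/80, …
f∘r: x↦r, Dx↦Dx/r' in L_f ⇒ L₀.
h=∫h₀ ⇒ L = L₀·Dx.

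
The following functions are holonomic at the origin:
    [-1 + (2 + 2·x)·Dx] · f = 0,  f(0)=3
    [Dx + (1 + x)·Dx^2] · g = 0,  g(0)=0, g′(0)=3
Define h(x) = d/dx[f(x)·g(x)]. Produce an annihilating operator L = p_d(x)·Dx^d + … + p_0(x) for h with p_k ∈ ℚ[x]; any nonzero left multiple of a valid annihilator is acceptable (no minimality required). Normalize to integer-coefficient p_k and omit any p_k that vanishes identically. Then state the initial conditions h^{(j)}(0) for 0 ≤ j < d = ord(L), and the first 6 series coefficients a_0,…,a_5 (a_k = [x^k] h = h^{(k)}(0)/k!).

f: a_k = 3, 3/2, -3/8, 3/16, -15/128, 21/256, …
g: a_k = 0, 3, -3/2, 1, -3/4, 3/5, …
L₀ := L_f ⊗_s L_g (sym. prod.), ord ≤ 2.
h₀' ⇒ L via d/dx closure of L₀.
L = 1 + (8 + 8·x)·Dx + (4 + 8·x + 4·x^2)·Dx^2  (order 2).
h: a_k = 9, 0, -9/8, 3/2, -213/128, 279/160, …
ICs: h(0) = 9, h′(0) = 0.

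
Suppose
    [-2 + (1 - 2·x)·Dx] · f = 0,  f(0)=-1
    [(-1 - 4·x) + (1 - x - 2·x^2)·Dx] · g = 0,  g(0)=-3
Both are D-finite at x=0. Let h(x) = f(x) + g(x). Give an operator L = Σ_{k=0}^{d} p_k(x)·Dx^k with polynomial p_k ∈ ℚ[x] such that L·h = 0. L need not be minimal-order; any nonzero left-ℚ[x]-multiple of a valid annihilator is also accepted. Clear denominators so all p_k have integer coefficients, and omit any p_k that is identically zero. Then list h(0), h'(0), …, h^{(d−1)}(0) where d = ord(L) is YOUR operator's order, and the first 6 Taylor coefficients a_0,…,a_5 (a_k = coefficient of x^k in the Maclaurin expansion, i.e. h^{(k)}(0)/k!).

f: a_k = -1, -2, -4, -8, -16, -32, …
g: a_k = -3, -3, -9, -15, -33, -63, …
L₀ := lclm(L_f,L_g); ord L₀ ≤ 1+1.
L = -4 + (-2 - 8·x)·Dx + (1 - x - 2·x^2)·Dx^2  (order 2).
h: a_k = -4, -5, -13, -23, -49, -95, …
ICs: h(0) = -4, h′(0) = -5.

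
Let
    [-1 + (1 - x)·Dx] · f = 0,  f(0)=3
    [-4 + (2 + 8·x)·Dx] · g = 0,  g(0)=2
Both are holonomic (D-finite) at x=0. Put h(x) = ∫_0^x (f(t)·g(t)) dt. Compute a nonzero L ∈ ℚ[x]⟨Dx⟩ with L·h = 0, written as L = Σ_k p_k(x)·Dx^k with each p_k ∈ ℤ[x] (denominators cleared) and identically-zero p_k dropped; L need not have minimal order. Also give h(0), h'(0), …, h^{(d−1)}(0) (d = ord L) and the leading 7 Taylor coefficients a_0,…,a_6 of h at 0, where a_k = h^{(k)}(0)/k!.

f: a_k = 3, 3, 3, 3, 3, 3, 3, …
g: a_k = 2, 4, -4, 8, -20, 56, -168, …
L₀ := L_f ⊗_s L_g (sym. prod.), ord ≤ 1.
h=∫₀ˣh₀: take L = L₀·Dx.
L = (3 + 2·x)·Dx + (-1 - 3·x + 4·x^2)·Dx^2  (order 2).
h: a_k = 0, 6, 9, 2, 15/2, -6, 23, …
ICs: h(0) = 0, h′(0) = 6.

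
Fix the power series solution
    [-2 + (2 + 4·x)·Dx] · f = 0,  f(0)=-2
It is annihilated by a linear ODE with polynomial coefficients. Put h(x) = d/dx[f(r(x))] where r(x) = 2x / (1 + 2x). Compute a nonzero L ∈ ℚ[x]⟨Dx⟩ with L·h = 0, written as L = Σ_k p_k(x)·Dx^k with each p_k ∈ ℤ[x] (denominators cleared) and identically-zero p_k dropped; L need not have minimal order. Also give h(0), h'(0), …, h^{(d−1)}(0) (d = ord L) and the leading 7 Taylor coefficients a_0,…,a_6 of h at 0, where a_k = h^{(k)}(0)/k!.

L = (-6 - 24·x) + (-1 - 8·x - 12·x^2)·Dx  (order 1).
h: a_k = -4, 24, -120, 592, -3000, 15696, -84336, …
ICs: h(0) = -4.

f: a_k = -2, -2, 1, -1, 5/4, -7/4, 21/8, …
Change of var in L_f (x↦r) gives L₀.
h₀' ⇒ L via d/dx closure of L₀.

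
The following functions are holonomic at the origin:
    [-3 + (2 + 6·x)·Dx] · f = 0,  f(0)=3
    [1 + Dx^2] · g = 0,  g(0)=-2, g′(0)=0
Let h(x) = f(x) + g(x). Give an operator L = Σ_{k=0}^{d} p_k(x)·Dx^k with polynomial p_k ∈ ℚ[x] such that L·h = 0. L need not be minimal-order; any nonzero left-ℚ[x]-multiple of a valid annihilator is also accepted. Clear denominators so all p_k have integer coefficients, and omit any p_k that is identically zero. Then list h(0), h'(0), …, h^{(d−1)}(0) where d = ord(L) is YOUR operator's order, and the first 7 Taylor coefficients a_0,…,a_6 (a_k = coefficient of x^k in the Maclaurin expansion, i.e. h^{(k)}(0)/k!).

f: a_k = 3, 9/2, -27/8, 81/16, -1215/128, 5103/256, -45927/1024, …
g: a_k = -2, 0, 1, 0, -1/12, 0, 1/360, …
Sum ⇒ L₀ = lclm(L_f,L_g) in ℚ(x)⟨Dx⟩.
L = (-93 - 72·x - 108·x^2) + (-10 + 18·x + 216·x^2 + 216·x^3)·Dx + (-93 - 72·x - 108·x^2)·Dx^2 + (-10 + 18·x + 216·x^2 + 216·x^3)·Dx^3  (order 3).
h: a_k = 1, 9/2, -19/8, 81/16, -3677/384, 5103/256, -2066587/46080, …
ICs: h(0) = 1, h′(0) = 9/2, h′′(0) = -19/4.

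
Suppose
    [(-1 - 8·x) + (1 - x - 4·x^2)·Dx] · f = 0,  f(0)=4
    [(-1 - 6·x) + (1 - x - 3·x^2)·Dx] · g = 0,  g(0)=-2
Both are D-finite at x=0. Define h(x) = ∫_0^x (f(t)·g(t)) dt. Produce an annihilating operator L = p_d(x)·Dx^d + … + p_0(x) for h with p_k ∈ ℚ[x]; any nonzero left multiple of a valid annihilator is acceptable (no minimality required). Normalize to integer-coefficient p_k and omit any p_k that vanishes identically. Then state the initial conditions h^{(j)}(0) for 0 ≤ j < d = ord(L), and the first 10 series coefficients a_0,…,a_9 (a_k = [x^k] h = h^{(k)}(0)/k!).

f: a_k = 4, 4, 20, 36, 116, 260, 724, 1764, 4660, 11716, …
g: a_k = -2, -2, -8, -14, -38, -80, -194, -434, -1016, -2318, …
f·g: L₀ = L_f ⊗_s L_g, ord ≤ 1·1.
h=∫h₀ ⇒ L = L₀·Dx.
L = (-2 - 12·x + 21·x^2 + 48·x^3)·Dx + (1 - 2·x - 6·x^2 + 7·x^3 + 12·x^4)·Dx^2  (order 2).
h: a_k = 0, -8, -8, -80/3, -50, -672/5, -896/3, -5256/7, -1770, -39248/9, …
ICs: h(0) = 0, h′(0) = -8.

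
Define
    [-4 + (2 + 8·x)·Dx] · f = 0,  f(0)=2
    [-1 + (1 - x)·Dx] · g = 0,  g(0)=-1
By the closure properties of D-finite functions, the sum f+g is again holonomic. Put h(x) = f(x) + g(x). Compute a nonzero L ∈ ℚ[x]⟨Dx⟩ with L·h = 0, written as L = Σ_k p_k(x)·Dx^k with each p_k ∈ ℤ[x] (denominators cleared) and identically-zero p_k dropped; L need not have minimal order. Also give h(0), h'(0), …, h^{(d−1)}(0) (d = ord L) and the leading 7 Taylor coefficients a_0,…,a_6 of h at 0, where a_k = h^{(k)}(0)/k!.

L = (8 + 12·x) + (-6 - 8·x - 36·x^2)·Dx + (-1 + 3·x + 22·x^2 - 24·x^3)·Dx^2  (order 2).
h: a_k = 1, 3, -5, 7, -21, 55, -169, …
ICs: h(0) = 1, h′(0) = 3.

f: a_k = 2, 4, -4, 8, -20, 56, -168, …
g: a_k = -1, -1, -1, -1, -1, -1, -1, …
Weyl lclm of L_f,L_g ⇒ L₀ (ord ≤ 2).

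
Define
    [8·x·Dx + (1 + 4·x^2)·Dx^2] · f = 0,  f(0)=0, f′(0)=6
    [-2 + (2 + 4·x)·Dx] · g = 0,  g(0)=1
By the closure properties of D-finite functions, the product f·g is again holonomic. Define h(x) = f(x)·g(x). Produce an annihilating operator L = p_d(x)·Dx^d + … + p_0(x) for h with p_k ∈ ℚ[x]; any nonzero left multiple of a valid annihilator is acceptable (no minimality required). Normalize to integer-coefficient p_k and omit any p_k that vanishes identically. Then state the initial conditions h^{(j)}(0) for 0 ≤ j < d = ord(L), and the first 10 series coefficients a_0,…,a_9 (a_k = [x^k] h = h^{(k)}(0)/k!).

L = (3 - 8·x - 4·x^2) + (-2 + 4·x + 24·x^2 + 16·x^3)·Dx + (1 + 4·x + 8·x^2 + 16·x^3 + 16·x^4)·Dx^2  (order 2).
h: a_k = 0, 6, 6, -11, -5, 389/20, 409/20, -18853/280, -11167/280, 237197/1344, …
ICs: h(0) = 0, h′(0) = 6.

f: a_k = 0, 6, 0, -8, 0, 96/5, 0, -384/7, 0, 512/3, …
g: a_k = 1, 1, -1/2, 1/2, -5/8, 7/8, -21/16, 33/16, -429/128, 715/128, …
h₀=f·g: eliminate ⇒ L₀, order ≤ 2·1.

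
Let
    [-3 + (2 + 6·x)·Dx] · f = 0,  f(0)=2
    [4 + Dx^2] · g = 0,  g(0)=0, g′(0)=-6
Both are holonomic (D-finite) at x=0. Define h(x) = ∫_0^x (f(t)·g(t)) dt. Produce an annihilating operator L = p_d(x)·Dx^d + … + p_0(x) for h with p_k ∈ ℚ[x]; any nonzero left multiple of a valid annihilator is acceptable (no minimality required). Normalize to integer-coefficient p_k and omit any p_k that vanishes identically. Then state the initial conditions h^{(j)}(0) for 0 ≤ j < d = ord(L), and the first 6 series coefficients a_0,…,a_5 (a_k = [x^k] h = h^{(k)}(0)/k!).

L = (43 + 96·x + 144·x^2)·Dx + (-12 - 36·x)·Dx^2 + (4 + 24·x + 36·x^2)·Dx^3  (order 3).
h: a_k = 0, 0, -6, -6, 43/8, -33/20, …
ICs: h(0) = 0, h′(0) = 0, h′′(0) = -12.

f: a_k = 2, 3, -9/4, 27/8, -405/64, 1701/128, …
g: a_k = 0, -6, 0, 4, 0, -4/5, …
Product ⇒ symmetric product L₀, ord ≤ 2.
h=∫h₀ ⇒ L = L₀·Dx.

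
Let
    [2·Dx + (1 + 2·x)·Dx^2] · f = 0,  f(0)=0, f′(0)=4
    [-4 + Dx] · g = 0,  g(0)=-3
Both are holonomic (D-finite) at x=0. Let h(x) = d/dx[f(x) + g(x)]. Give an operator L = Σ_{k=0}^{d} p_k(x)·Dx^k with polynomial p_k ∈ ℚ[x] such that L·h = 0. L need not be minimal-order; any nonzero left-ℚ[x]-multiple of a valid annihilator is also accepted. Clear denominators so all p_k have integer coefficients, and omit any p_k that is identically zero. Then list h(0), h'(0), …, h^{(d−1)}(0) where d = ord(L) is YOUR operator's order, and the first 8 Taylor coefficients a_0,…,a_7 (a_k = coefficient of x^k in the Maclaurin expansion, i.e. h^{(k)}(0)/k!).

L = (-32 - 32·x) + (-4 - 32·x - 32·x^2)·Dx + (3 + 10·x + 8·x^2)·Dx^2  (order 2).
h: a_k = -8, -56, -80, -160, -64, -1152/5, 2816/15, -57856/105, …
ICs: h(0) = -8, h′(0) = -56.

f: a_k = 0, 4, -4, 16/3, -8, 64/5, -64/3, 256/7, …
g: a_k = -3, -12, -24, -32, -32, -128/5, -256/15, -1024/105, …
f+g: L₀ = lclm(L_f,L_g), ord ≤ 2+1.
h=h₀': d/dx-closure on L₀ ⇒ L.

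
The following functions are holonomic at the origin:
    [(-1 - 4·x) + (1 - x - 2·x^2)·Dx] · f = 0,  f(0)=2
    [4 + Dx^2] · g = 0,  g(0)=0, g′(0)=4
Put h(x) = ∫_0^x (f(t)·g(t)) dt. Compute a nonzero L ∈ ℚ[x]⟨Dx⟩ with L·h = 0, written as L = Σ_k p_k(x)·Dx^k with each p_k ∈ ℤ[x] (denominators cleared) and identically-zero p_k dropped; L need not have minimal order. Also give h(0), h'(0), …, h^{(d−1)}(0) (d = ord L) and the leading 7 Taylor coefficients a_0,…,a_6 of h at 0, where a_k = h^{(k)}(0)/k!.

f: a_k = 2, 2, 6, 10, 22, 42, 86, …
g: a_k = 0, 4, 0, -8/3, 0, 8/15, 0, …
Sym-product of L_f,L_g gives L₀ (≤ ord 2).
∫: right-multiply L₀ by Dx.
L = (4·x + 8·x^2)·Dx + (2 + 8·x)·Dx^2 + (-1 + x + 2·x^2)·Dx^3  (order 3).
h: a_k = 0, 0, 4, 8/3, 14/3, 104/15, 548/45, …
ICs: h(0) = 0, h′(0) = 0, h′′(0) = 8.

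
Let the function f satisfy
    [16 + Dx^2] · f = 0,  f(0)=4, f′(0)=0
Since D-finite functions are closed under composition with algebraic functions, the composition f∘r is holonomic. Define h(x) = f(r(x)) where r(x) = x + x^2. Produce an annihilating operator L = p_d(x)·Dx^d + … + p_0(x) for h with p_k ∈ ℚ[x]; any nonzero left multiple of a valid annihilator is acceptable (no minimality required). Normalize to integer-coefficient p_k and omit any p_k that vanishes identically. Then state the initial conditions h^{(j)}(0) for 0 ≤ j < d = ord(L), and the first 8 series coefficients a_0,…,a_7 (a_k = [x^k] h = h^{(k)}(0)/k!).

L = (16 + 96·x + 192·x^2 + 128·x^3) - 2·Dx + (1 + 2·x)·Dx^2  (order 2).
h: a_k = 4, 0, -32, -64, 32/3, 512/3, 10496/45, 512/15, …
ICs: h(0) = 4, h′(0) = 0.

f: a_k = 4, 0, -32, 0, 128/3, 0, -1024/45, 0, …
Substitute x→r, Dx→(1/r')Dx; clear ⇒ L₀.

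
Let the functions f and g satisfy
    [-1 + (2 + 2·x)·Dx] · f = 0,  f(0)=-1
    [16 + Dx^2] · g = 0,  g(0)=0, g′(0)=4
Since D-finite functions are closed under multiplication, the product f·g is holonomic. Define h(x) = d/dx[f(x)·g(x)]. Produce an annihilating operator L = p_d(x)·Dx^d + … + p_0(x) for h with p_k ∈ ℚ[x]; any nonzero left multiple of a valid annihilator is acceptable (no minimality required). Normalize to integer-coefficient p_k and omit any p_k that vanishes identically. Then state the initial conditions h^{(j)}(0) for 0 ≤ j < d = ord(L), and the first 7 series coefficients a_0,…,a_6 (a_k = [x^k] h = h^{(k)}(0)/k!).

f: a_k = -1, -1/2, 1/8, -1/16, 5/128, -7/256, 21/1024, …
g: a_k = 0, 4, 0, -32/3, 0, 128/15, 0, …
Product ⇒ symmetric product L₀, ord ≤ 2.
Derive L from L₀ (diff closure).
L = (4733 + 17664·x + 25216·x^2 + 16384·x^3 + 4096·x^4) + (-244 - 756·x - 768·x^2 - 256·x^3)·Dx + (268 + 1048·x + 1548·x^2 + 1024·x^3 + 256·x^4)·Dx^2  (order 2).
h: a_k = -4, -4, 67/2, 61/3, -4661/96, -3561/160, 64235/2304, …
ICs: h(0) = -4, h′(0) = -4.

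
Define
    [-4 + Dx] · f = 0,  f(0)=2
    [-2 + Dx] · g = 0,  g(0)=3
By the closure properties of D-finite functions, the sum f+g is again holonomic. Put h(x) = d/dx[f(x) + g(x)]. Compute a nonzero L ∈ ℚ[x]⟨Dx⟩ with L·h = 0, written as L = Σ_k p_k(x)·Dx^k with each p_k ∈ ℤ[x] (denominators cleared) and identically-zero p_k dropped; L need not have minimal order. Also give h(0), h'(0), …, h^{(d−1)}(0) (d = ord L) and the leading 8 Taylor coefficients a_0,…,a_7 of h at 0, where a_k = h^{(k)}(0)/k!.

f: a_k = 2, 8, 16, 64/3, 64/3, 256/15, 512/45, 2048/315, …
g: a_k = 3, 6, 6, 4, 2, 4/5, 4/15, 8/105, …
Weyl lclm of L_f,L_g ⇒ L₀ (ord ≤ 2).
h=h₀': d/dx-closure on L₀ ⇒ L.
L = 8 - 6·Dx + Dx^2  (order 2).
h: a_k = 14, 44, 76, 280/3, 268/3, 1048/15, 2072/45, 1648/63, …
ICs: h(0) = 14, h′(0) = 44.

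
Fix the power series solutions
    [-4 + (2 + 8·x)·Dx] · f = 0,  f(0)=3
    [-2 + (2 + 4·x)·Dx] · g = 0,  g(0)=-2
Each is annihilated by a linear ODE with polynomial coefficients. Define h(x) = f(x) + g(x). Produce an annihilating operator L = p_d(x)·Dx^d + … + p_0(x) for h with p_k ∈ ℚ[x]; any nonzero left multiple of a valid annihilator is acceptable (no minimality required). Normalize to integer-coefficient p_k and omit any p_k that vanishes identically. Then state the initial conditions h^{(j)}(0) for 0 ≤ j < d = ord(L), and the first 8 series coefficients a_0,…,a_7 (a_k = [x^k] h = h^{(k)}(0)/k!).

L = -2 + (3 + 8·x)·Dx + (1 + 6·x + 8·x^2)·Dx^2  (order 2).
h: a_k = 1, 4, -5, 11, -115/4, 329/4, -1995/8, 6303/8, …
ICs: h(0) = 1, h′(0) = 4.

f: a_k = 3, 6, -6, 12, -30, 84, -252, 792, …
g: a_k = -2, -2, 1, -1, 5/4, -7/4, 21/8, -33/8, …
Weyl lclm of L_f,L_g ⇒ L₀ (ord ≤ 2).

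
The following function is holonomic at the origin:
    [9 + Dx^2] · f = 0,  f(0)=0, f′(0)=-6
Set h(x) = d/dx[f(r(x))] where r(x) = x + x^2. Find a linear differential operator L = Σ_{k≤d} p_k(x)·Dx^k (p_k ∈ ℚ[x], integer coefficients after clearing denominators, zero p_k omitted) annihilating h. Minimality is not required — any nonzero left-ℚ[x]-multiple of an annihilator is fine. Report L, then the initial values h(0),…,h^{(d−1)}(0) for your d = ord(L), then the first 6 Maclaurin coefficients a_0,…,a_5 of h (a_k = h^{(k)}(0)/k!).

f: a_k = 0, -6, 0, 9, 0, -81/20, …
Substitute x→r, Dx→(1/r')Dx; clear ⇒ L₀.
h=h₀': d/dx-closure on L₀ ⇒ L.
L = (21 + 72·x + 216·x^2 + 288·x^3 + 144·x^4) + (-6 - 12·x)·Dx + (1 + 4·x + 4·x^2)·Dx^2  (order 2).
h: a_k = -6, -12, 27, 108, 459/4, -135/2, …
ICs: h(0) = -6, h′(0) = -12.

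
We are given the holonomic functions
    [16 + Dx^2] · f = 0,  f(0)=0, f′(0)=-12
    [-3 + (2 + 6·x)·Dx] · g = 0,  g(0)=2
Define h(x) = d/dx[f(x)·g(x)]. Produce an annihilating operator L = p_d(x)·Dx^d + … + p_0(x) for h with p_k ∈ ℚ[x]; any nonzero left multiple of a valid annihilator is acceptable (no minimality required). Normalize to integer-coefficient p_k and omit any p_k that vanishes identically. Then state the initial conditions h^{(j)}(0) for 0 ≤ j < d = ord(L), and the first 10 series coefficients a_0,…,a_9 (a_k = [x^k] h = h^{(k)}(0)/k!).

f: a_k = 0, -12, 0, 32, 0, -128/5, 0, 1024/105, 0, -2048/945, …
g: a_k = 2, 3, -9/4, 27/8, -405/64, 1701/128, -15309/512, 72171/1024, -2814669/16384, 14073345/32768, …
L₀ := L_f ⊗_s L_g (sym. prod.), ord ≤ 2.
Derive L from L₀ (diff closure).
L = (9613 + 83712·x + 273024·x^2 + 442368·x^3 + 331776·x^4) + (-444 - 5940·x - 20736·x^2 - 20736·x^3)·Dx + (364 + 3720·x + 14796·x^2 + 27648·x^3 + 20736·x^4)·Dx^2  (order 2).
h: a_k = -24, -72, 273, 222, -3781/16, -61569/80, 3137023/1920, -855943/224, 4801378103/430080, -8289163441/258048, …
ICs: h(0) = -24, h′(0) = -72.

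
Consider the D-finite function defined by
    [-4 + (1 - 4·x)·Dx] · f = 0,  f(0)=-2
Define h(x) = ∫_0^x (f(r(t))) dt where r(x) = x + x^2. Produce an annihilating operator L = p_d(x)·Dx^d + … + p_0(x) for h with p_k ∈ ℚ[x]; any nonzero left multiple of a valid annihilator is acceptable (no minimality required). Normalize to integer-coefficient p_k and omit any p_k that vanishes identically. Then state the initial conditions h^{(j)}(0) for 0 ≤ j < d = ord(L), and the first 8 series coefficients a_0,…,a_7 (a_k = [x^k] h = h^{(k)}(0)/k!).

f: a_k = -2, -8, -32, -128, -512, -2048, -8192, -32768, …
Substitute x→r, Dx→(1/r')Dx; clear ⇒ L₀.
Integrate: L := L₀·Dx.
L = (4 + 8·x)·Dx + (-1 + 4·x + 4·x^2)·Dx^2  (order 2).
h: a_k = 0, -2, -4, -40/3, -48, -928/5, -2240/3, -21632/7, …
ICs: h(0) = 0, h′(0) = -2.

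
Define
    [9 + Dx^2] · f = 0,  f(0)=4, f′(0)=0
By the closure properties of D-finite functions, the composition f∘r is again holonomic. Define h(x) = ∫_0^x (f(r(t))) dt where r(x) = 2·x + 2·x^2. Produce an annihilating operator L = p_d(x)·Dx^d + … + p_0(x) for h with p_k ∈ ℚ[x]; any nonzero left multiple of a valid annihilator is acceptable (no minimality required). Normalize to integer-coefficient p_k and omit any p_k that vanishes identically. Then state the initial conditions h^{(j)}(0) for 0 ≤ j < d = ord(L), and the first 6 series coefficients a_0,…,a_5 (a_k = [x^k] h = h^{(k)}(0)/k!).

L = (36 + 216·x + 432·x^2 + 288·x^3)·Dx - 2·Dx^2 + (1 + 2·x)·Dx^3  (order 3).
h: a_k = 0, 4, 0, -24, -36, 144/5, …
ICs: h(0) = 0, h′(0) = 4, h′′(0) = 0.

f: a_k = 4, 0, -18, 0, 27/2, 0, …
L₀ from L_f via x↦r, Dx↦r'^{-1}Dx.
h=∫₀ˣh₀: take L = L₀·Dx.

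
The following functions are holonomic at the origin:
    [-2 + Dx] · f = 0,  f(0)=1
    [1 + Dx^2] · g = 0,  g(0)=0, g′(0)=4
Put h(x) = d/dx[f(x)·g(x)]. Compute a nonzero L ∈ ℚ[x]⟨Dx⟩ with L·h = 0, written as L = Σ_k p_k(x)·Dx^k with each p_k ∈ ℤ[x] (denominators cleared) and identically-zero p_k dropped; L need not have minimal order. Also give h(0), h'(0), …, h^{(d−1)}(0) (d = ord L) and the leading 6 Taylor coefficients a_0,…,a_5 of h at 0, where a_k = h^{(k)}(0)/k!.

L = 5 - 4·Dx + Dx^2  (order 2).
h: a_k = 4, 16, 22, 16, 41/6, 22/15, …
ICs: h(0) = 4, h′(0) = 16.

f: a_k = 1, 2, 2, 4/3, 2/3, 4/15, …
g: a_k = 0, 4, 0, -2/3, 0, 1/30, …
Sym-product of L_f,L_g gives L₀ (≤ ord 2).
Derive L from L₀ (diff closure).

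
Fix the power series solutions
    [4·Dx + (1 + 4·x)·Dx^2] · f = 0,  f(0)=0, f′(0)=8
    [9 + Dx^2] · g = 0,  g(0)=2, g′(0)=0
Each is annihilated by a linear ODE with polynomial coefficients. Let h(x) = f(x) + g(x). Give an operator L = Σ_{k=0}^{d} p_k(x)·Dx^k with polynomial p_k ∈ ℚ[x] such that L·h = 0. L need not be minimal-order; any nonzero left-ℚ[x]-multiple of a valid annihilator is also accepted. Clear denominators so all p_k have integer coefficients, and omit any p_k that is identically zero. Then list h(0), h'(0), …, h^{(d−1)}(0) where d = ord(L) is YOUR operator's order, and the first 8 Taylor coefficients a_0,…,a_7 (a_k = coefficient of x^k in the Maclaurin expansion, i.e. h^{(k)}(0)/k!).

f: a_k = 0, 8, -16, 128/3, -128, 2048/5, -4096/3, 32768/7, …
g: a_k = 2, 0, -9, 0, 27/4, 0, -81/40, 0, …
L₀ := lclm(L_f,L_g); ord L₀ ≤ 2+2.
L = (3780 + 2592·x + 5184·x^2)·Dx + (369 + 2124·x + 3888·x^2 + 5184·x^3)·Dx^2 + (420 + 288·x + 576·x^2)·Dx^3 + (41 + 236·x + 432·x^2 + 576·x^3)·Dx^4  (order 4).
h: a_k = 2, 8, -25, 128/3, -485/4, 2048/5, -164083/120, 32768/7, …
ICs: h(0) = 2, h′(0) = 8, h′′(0) = -50, h′′′(0) = 256.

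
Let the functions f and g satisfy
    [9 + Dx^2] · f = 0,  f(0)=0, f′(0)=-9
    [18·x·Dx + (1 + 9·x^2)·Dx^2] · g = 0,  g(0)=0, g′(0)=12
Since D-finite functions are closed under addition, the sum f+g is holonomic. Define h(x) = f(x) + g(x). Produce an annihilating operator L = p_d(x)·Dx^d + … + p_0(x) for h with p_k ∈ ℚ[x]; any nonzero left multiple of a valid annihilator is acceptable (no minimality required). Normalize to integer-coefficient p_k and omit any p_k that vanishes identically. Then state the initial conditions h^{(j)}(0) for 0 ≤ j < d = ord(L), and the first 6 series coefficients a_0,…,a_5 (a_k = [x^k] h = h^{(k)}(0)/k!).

f: a_k = 0, -9, 0, 27/2, 0, -243/40, …
g: a_k = 0, 12, 0, -36, 0, 972/5, …
f+g: L₀ = lclm(L_f,L_g), ord ≤ 2+2.
L = (-1782·x + 20412·x^3 + 13122·x^5)·Dx + (-9 + 567·x^2 + 6561·x^4 + 6561·x^6)·Dx^2 + (-198·x + 2268·x^3 + 1458·x^5)·Dx^3 + (-1 + 63·x^2 + 729·x^4 + 729·x^6)·Dx^4  (order 4).
h: a_k = 0, 3, 0, -45/2, 0, 7533/40, …
ICs: h(0) = 0, h′(0) = 3, h′′(0) = 0, h′′′(0) = -135.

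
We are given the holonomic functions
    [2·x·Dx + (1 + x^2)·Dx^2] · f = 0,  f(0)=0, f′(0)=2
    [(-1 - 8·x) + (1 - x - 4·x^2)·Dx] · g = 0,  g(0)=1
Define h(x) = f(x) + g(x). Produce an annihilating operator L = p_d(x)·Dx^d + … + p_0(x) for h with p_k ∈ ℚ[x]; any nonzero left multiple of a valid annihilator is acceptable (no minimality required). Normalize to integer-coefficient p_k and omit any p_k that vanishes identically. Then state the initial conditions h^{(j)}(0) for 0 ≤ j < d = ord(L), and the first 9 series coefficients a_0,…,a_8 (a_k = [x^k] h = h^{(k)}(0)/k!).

f: a_k = 0, 2, 0, -2/3, 0, 2/5, 0, -2/7, 0, …
g: a_k = 1, 1, 5, 9, 29, 65, 181, 441, 1165, …
L₀ := lclm(L_f,L_g); ord L₀ ≤ 2+1.
L = (10 - 40·x - 478·x^2 - 864·x^3 - 2496·x^4 - 384·x^6)·Dx + (-28 - 246·x - 316·x^2 - 1182·x^3 - 752·x^4 - 2048·x^5 - 48·x^6 - 384·x^7)·Dx^2 + (5 + 8·x + 32·x^2 - 104·x^3 - 197·x^4 - 128·x^5 - 288·x^6 - 16·x^7 - 64·x^8)·Dx^3  (order 3).
h: a_k = 1, 3, 5, 25/3, 29, 327/5, 181, 3085/7, 1165, …
ICs: h(0) = 1, h′(0) = 3, h′′(0) = 10.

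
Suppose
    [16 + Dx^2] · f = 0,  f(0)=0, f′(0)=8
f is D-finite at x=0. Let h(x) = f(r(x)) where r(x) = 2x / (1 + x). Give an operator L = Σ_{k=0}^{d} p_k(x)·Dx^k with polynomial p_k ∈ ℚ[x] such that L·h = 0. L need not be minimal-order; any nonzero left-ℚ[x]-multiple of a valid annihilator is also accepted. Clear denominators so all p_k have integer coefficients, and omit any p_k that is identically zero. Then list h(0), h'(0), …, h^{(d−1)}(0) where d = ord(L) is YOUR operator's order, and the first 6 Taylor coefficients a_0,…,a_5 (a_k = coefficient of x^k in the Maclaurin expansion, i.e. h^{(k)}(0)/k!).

f: a_k = 0, 8, 0, -64/3, 0, 256/15, …
Change of var in L_f (x↦r) gives L₀.
L = 64 + (2 + 6·x + 6·x^2 + 2·x^3)·Dx + (1 + 4·x + 6·x^2 + 4·x^3 + x^4)·Dx^2  (order 2).
h: a_k = 0, 16, -16, -464/3, 496, -6928/15, …
ICs: h(0) = 0, h′(0) = 16.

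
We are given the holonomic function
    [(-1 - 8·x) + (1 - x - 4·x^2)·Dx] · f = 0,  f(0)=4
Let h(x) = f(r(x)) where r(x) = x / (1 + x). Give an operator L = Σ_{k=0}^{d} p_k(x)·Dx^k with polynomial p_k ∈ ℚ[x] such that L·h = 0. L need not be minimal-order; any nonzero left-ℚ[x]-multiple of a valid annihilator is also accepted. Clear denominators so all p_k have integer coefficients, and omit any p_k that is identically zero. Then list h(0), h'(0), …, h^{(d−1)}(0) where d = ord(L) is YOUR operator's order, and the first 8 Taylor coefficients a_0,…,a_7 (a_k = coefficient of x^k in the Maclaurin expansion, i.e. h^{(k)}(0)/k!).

f: a_k = 4, 4, 20, 36, 116, 260, 724, 1764, …
f∘r: x↦r, Dx↦Dx/r' in L_f ⇒ L₀.
L = (1 + 9·x) + (-1 - 2·x + 3·x^2 + 4·x^3)·Dx  (order 1).
h: a_k = 4, 4, 16, 0, 64, -64, 320, -576, …
ICs: h(0) = 4.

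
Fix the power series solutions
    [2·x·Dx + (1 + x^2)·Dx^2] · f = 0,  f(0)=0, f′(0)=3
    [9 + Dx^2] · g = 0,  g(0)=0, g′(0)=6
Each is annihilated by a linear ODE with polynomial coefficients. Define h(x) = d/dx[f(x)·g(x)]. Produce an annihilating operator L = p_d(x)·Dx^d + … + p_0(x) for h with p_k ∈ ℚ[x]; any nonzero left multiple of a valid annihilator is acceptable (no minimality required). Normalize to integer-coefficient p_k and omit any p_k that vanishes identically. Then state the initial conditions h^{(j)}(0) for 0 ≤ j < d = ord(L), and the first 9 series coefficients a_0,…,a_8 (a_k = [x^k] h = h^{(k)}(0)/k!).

f: a_k = 0, 3, 0, -1, 0, 3/5, 0, -3/7, 0, …
g: a_k = 0, 6, 0, -9, 0, 81/20, 0, -243/280, 0, …
Product ⇒ symmetric product L₀, ord ≤ 4.
Differentiate: ansatz ord ≤ ord L₀ ⇒ L.
L = (20358 + 86886·x^2 + 157437·x^4 + 155520·x^6 + 96228·x^8 + 36450·x^10 + 6561·x^12) + (6372·x + 25596·x^3 + 39960·x^5 + 32400·x^7 + 14580·x^9 + 2916·x^11)·Dx + (3432 + 15828·x^2 + 31110·x^4 + 33588·x^6 + 22032·x^8 + 8424·x^10 + 1458·x^12)·Dx^2 + (708·x + 2844·x^3 + 4440·x^5 + 3600·x^7 + 1620·x^9 + 324·x^11)·Dx^3 + (130 + 686·x^2 + 1513·x^4 + 1812·x^6 + 1260·x^8 + 486·x^10 + 81·x^12)·Dx^4  (order 4).
h: a_k = 0, 36, 0, -132, 0, 297/2, 0, -117, 0, …
ICs: h(0) = 0, h′(0) = 36, h′′(0) = 0, h′′′(0) = -792.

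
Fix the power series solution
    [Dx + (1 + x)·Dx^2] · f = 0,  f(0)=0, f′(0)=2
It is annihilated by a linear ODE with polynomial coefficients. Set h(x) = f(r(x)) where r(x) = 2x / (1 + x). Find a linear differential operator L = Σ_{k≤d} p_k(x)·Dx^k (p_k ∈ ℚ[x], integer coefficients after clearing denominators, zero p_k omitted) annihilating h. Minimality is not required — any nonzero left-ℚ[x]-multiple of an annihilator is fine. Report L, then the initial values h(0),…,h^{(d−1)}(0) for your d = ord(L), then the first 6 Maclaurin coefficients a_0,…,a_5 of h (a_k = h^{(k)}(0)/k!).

L = (4 + 6·x)·Dx + (1 + 4·x + 3·x^2)·Dx^2  (order 2).
h: a_k = 0, 4, -8, 52/3, -40, 484/5, …
ICs: h(0) = 0, h′(0) = 4.

f: a_k = 0, 2, -1, 2/3, -1/2, 2/5, …
Change of var in L_f (x↦r) gives L₀.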